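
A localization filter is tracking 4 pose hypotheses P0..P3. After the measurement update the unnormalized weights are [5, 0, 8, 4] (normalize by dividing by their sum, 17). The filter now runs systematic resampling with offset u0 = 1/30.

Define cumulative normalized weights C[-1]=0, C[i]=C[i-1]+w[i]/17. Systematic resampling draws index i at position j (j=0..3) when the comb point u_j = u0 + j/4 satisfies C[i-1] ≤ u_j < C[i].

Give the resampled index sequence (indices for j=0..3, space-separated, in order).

C = [5/17, 5/17, 13/17, 1]
j=0: u_0=1/30 ∈ [0, 5/17) → index 0
j=1: u_1=17/60 ∈ [0, 5/17) → index 0
j=2: u_2=8/15 ∈ [5/17, 13/17) → index 2
j=3: u_3=47/60 ∈ [13/17, 1) → index 3

0 0 2 3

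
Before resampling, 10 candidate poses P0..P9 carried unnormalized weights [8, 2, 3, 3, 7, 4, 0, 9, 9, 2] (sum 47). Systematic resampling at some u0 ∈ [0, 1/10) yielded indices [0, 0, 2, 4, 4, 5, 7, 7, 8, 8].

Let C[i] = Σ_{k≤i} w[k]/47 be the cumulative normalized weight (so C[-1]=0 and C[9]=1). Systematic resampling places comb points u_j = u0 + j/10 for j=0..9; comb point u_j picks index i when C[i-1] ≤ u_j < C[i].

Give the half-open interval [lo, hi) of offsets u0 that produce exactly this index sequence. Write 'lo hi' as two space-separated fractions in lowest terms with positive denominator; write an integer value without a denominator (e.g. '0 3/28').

C = [8/47, 10/47, 13/47, 16/47, 23/47, 27/47, 27/47, 36/47, 45/47, 1]
j=0 picked index 0: u0 ∈ [0, 8/47)
j=1 picked index 0: u0 ∈ [-1/10, 33/470)
j=2 picked index 2: u0 ∈ [3/235, 18/235)
j=3 picked index 4: u0 ∈ [19/470, 89/470)
j=4 picked index 4: u0 ∈ [-14/235, 21/235)
j=5 picked index 5: u0 ∈ [-1/94, 7/94)
j=6 picked index 7: u0 ∈ [-6/235, 39/235)
j=7 picked index 7: u0 ∈ [-59/470, 31/470)
j=8 picked index 8: u0 ∈ [-8/235, 37/235)
j=9 picked index 8: u0 ∈ [-63/470, 27/470)
intersection: [19/470, 27/470)

19/470 27/470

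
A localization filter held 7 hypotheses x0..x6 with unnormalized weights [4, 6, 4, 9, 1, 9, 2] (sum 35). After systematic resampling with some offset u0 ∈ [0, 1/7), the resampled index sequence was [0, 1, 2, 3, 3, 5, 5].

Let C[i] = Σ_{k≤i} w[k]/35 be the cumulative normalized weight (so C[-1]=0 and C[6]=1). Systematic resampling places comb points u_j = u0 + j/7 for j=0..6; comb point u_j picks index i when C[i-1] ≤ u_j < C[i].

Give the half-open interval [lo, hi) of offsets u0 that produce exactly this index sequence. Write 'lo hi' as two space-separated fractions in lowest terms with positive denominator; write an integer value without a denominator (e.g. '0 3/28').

C = [4/35, 2/7, 2/5, 23/35, 24/35, 33/35, 1]
j=0 picked index 0: u0 ∈ [0, 4/35)
j=1 picked index 1: u0 ∈ [-1/35, 1/7)
j=2 picked index 2: u0 ∈ [0, 4/35)
j=3 picked index 3: u0 ∈ [-1/35, 8/35)
j=4 picked index 3: u0 ∈ [-6/35, 3/35)
j=5 picked index 5: u0 ∈ [-1/35, 8/35)
j=6 picked index 5: u0 ∈ [-6/35, 3/35)
intersection: [0, 3/35)

0 3/35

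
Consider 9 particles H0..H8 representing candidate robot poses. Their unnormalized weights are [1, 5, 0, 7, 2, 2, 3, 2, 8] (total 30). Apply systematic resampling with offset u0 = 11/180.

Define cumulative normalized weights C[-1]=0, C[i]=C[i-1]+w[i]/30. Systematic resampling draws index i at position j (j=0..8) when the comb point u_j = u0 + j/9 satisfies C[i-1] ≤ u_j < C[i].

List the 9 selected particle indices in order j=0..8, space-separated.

1 1 3 3 5 6 7 8 8

C = [1/30, 1/5, 1/5, 13/30, 1/2, 17/30, 2/3, 11/15, 1]
j=0: u_0=11/180 ∈ [1/30, 1/5) → index 1
j=1: u_1=31/180 ∈ [1/30, 1/5) → index 1
j=2: u_2=17/60 ∈ [1/5, 13/30) → index 3
j=3: u_3=71/180 ∈ [1/5, 13/30) → index 3
j=4: u_4=91/180 ∈ [1/2, 17/30) → index 5
j=5: u_5=37/60 ∈ [17/30, 2/3) → index 6
j=6: u_6=131/180 ∈ [2/3, 11/15) → index 7
j=7: u_7=151/180 ∈ [11/15, 1) → index 8
j=8: u_8=19/20 ∈ [11/15, 1) → index 8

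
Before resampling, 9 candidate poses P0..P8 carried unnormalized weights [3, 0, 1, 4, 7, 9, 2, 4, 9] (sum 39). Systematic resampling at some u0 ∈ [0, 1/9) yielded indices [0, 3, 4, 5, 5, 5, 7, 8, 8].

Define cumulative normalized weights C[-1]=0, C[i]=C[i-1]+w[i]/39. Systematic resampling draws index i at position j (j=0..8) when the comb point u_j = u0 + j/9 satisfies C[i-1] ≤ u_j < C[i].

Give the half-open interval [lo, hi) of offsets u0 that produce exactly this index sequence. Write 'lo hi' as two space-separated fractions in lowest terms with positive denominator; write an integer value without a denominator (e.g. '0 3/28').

C = [1/13, 1/13, 4/39, 8/39, 5/13, 8/13, 2/3, 10/13, 1]
j=0 picked index 0: u0 ∈ [0, 1/13)
j=1 picked index 3: u0 ∈ [-1/117, 11/117)
j=2 picked index 4: u0 ∈ [-2/117, 19/117)
j=3 picked index 5: u0 ∈ [2/39, 11/39)
j=4 picked index 5: u0 ∈ [-7/117, 20/117)
j=5 picked index 5: u0 ∈ [-20/117, 7/117)
j=6 picked index 7: u0 ∈ [0, 4/39)
j=7 picked index 8: u0 ∈ [-1/117, 2/9)
j=8 picked index 8: u0 ∈ [-14/117, 1/9)
intersection: [2/39, 7/117)

2/39 7/117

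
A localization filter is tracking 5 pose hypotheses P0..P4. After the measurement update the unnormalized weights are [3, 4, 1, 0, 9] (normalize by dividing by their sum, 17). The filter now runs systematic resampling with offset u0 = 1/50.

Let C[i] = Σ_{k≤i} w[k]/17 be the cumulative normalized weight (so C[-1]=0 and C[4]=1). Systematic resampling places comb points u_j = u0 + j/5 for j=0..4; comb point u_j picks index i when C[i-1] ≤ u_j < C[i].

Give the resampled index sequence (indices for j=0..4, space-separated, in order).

C = [3/17, 7/17, 8/17, 8/17, 1]
j=0: u_0=1/50 ∈ [0, 3/17) → index 0
j=1: u_1=11/50 ∈ [3/17, 7/17) → index 1
j=2: u_2=21/50 ∈ [7/17, 8/17) → index 2
j=3: u_3=31/50 ∈ [8/17, 1) → index 4
j=4: u_4=41/50 ∈ [8/17, 1) → index 4

0 1 2 4 4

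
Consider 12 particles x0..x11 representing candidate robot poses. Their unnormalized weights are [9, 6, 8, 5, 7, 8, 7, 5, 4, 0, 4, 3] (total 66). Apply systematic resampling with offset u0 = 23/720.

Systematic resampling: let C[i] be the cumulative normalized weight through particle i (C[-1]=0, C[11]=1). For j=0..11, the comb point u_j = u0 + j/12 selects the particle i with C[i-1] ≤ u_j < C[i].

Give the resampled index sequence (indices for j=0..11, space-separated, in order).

C = [3/22, 5/22, 23/66, 14/33, 35/66, 43/66, 25/33, 5/6, 59/66, 59/66, 21/22, 1]
j=0: u_0=23/720 ∈ [0, 3/22) → index 0
j=1: u_1=83/720 ∈ [0, 3/22) → index 0
j=2: u_2=143/720 ∈ [3/22, 5/22) → index 1
j=3: u_3=203/720 ∈ [5/22, 23/66) → index 2
j=4: u_4=263/720 ∈ [23/66, 14/33) → index 3
j=5: u_5=323/720 ∈ [14/33, 35/66) → index 4
j=6: u_6=383/720 ∈ [35/66, 43/66) → index 5
j=7: u_7=443/720 ∈ [35/66, 43/66) → index 5
j=8: u_8=503/720 ∈ [43/66, 25/33) → index 6
j=9: u_9=563/720 ∈ [25/33, 5/6) → index 7
j=10: u_10=623/720 ∈ [5/6, 59/66) → index 8
j=11: u_11=683/720 ∈ [59/66, 21/22) → index 10

0 0 1 2 3 4 5 5 6 7 8 10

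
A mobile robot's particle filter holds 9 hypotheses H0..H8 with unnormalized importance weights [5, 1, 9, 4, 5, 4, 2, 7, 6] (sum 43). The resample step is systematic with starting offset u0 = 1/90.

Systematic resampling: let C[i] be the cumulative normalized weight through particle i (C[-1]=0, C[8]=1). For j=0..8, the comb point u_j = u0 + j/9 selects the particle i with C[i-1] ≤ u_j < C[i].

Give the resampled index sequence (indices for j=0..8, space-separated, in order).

0 1 2 2 4 5 6 7 8

C = [5/43, 6/43, 15/43, 19/43, 24/43, 28/43, 30/43, 37/43, 1]
j=0: u_0=1/90 ∈ [0, 5/43) → index 0
j=1: u_1=11/90 ∈ [5/43, 6/43) → index 1
j=2: u_2=7/30 ∈ [6/43, 15/43) → index 2
j=3: u_3=31/90 ∈ [6/43, 15/43) → index 2
j=4: u_4=41/90 ∈ [19/43, 24/43) → index 4
j=5: u_5=17/30 ∈ [24/43, 28/43) → index 5
j=6: u_6=61/90 ∈ [28/43, 30/43) → index 6
j=7: u_7=71/90 ∈ [30/43, 37/43) → index 7
j=8: u_8=9/10 ∈ [37/43, 1) → index 8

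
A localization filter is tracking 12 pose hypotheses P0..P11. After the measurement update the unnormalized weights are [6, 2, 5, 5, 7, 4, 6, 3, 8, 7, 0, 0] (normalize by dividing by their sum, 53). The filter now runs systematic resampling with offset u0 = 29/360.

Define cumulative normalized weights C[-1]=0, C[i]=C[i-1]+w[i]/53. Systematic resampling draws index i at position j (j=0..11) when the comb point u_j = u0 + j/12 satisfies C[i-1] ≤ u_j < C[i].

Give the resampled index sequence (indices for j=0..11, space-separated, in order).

0 2 3 3 4 5 6 7 8 8 9 9

C = [6/53, 8/53, 13/53, 18/53, 25/53, 29/53, 35/53, 38/53, 46/53, 1, 1, 1]
j=0: u_0=29/360 ∈ [0, 6/53) → index 0
j=1: u_1=59/360 ∈ [8/53, 13/53) → index 2
j=2: u_2=89/360 ∈ [13/53, 18/53) → index 3
j=3: u_3=119/360 ∈ [13/53, 18/53) → index 3
j=4: u_4=149/360 ∈ [18/53, 25/53) → index 4
j=5: u_5=179/360 ∈ [25/53, 29/53) → index 5
j=6: u_6=209/360 ∈ [29/53, 35/53) → index 6
j=7: u_7=239/360 ∈ [35/53, 38/53) → index 7
j=8: u_8=269/360 ∈ [38/53, 46/53) → index 8
j=9: u_9=299/360 ∈ [38/53, 46/53) → index 8
j=10: u_10=329/360 ∈ [46/53, 1) → index 9
j=11: u_11=359/360 ∈ [46/53, 1) → index 9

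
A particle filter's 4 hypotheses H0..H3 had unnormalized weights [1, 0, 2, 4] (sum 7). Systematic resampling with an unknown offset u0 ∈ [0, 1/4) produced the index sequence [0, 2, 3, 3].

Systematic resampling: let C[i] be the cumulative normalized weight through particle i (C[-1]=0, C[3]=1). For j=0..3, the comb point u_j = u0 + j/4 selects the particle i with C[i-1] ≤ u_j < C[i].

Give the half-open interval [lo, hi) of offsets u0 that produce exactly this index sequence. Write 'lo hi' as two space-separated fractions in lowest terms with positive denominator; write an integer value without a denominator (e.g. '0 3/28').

0 1/7

C = [1/7, 1/7, 3/7, 1]
j=0 picked index 0: u0 ∈ [0, 1/7)
j=1 picked index 2: u0 ∈ [-3/28, 5/28)
j=2 picked index 3: u0 ∈ [-1/14, 1/2)
j=3 picked index 3: u0 ∈ [-9/28, 1/4)
intersection: [0, 1/7)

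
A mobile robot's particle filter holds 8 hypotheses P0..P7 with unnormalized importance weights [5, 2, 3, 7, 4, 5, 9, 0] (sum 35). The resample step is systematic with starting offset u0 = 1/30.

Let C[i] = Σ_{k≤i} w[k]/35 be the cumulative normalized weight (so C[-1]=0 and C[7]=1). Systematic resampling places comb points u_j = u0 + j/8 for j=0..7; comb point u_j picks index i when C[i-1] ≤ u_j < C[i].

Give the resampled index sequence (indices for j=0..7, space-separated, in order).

C = [1/7, 1/5, 2/7, 17/35, 3/5, 26/35, 1, 1]
j=0: u_0=1/30 ∈ [0, 1/7) → index 0
j=1: u_1=19/120 ∈ [1/7, 1/5) → index 1
j=2: u_2=17/60 ∈ [1/5, 2/7) → index 2
j=3: u_3=49/120 ∈ [2/7, 17/35) → index 3
j=4: u_4=8/15 ∈ [17/35, 3/5) → index 4
j=5: u_5=79/120 ∈ [3/5, 26/35) → index 5
j=6: u_6=47/60 ∈ [26/35, 1) → index 6
j=7: u_7=109/120 ∈ [26/35, 1) → index 6

0 1 2 3 4 5 6 6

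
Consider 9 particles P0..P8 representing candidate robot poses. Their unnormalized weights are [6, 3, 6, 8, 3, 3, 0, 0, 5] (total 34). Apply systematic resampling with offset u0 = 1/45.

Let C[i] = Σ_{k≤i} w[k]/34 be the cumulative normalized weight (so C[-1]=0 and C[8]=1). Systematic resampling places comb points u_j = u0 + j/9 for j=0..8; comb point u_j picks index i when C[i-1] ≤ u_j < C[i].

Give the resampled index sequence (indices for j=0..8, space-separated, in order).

C = [3/17, 9/34, 15/34, 23/34, 13/17, 29/34, 29/34, 29/34, 1]
j=0: u_0=1/45 ∈ [0, 3/17) → index 0
j=1: u_1=2/15 ∈ [0, 3/17) → index 0
j=2: u_2=11/45 ∈ [3/17, 9/34) → index 1
j=3: u_3=16/45 ∈ [9/34, 15/34) → index 2
j=4: u_4=7/15 ∈ [15/34, 23/34) → index 3
j=5: u_5=26/45 ∈ [15/34, 23/34) → index 3
j=6: u_6=31/45 ∈ [23/34, 13/17) → index 4
j=7: u_7=4/5 ∈ [13/17, 29/34) → index 5
j=8: u_8=41/45 ∈ [29/34, 1) → index 8

0 0 1 2 3 3 4 5 8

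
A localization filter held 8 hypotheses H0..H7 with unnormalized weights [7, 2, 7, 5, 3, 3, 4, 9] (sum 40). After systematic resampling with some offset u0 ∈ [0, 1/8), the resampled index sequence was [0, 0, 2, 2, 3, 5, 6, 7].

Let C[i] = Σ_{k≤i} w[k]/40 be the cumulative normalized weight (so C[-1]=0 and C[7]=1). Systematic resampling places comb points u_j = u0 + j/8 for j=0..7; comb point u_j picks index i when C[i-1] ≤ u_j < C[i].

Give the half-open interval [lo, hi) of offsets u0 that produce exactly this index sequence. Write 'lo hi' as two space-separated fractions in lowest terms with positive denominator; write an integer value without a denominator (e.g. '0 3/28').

C = [7/40, 9/40, 2/5, 21/40, 3/5, 27/40, 31/40, 1]
j=0 picked index 0: u0 ∈ [0, 7/40)
j=1 picked index 0: u0 ∈ [-1/8, 1/20)
j=2 picked index 2: u0 ∈ [-1/40, 3/20)
j=3 picked index 2: u0 ∈ [-3/20, 1/40)
j=4 picked index 3: u0 ∈ [-1/10, 1/40)
j=5 picked index 5: u0 ∈ [-1/40, 1/20)
j=6 picked index 6: u0 ∈ [-3/40, 1/40)
j=7 picked index 7: u0 ∈ [-1/10, 1/8)
intersection: [0, 1/40)

0 1/40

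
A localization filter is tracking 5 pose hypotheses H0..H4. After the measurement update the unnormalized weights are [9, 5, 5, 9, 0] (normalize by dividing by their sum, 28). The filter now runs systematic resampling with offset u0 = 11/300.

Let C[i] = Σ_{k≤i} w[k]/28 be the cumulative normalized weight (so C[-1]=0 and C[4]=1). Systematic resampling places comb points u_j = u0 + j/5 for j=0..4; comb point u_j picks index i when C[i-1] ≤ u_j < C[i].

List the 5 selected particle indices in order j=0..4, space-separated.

C = [9/28, 1/2, 19/28, 1, 1]
j=0: u_0=11/300 ∈ [0, 9/28) → index 0
j=1: u_1=71/300 ∈ [0, 9/28) → index 0
j=2: u_2=131/300 ∈ [9/28, 1/2) → index 1
j=3: u_3=191/300 ∈ [1/2, 19/28) → index 2
j=4: u_4=251/300 ∈ [19/28, 1) → index 3

0 0 1 2 3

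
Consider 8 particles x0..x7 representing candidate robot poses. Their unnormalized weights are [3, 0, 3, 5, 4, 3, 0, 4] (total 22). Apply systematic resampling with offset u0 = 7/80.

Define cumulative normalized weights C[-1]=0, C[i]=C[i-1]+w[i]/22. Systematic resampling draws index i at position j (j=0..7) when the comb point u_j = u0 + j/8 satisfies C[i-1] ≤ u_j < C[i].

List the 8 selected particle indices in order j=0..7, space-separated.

0 2 3 3 4 5 7 7

C = [3/22, 3/22, 3/11, 1/2, 15/22, 9/11, 9/11, 1]
j=0: u_0=7/80 ∈ [0, 3/22) → index 0
j=1: u_1=17/80 ∈ [3/22, 3/11) → index 2
j=2: u_2=27/80 ∈ [3/11, 1/2) → index 3
j=3: u_3=37/80 ∈ [3/11, 1/2) → index 3
j=4: u_4=47/80 ∈ [1/2, 15/22) → index 4
j=5: u_5=57/80 ∈ [15/22, 9/11) → index 5
j=6: u_6=67/80 ∈ [9/11, 1) → index 7
j=7: u_7=77/80 ∈ [9/11, 1) → index 7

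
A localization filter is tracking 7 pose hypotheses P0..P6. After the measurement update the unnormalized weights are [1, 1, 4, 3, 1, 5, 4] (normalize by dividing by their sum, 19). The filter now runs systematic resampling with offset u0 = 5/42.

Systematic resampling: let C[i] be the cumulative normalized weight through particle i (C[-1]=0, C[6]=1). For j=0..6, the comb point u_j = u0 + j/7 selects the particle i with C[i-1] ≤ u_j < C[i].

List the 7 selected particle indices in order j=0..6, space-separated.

2 2 3 5 5 6 6

C = [1/19, 2/19, 6/19, 9/19, 10/19, 15/19, 1]
j=0: u_0=5/42 ∈ [2/19, 6/19) → index 2
j=1: u_1=11/42 ∈ [2/19, 6/19) → index 2
j=2: u_2=17/42 ∈ [6/19, 9/19) → index 3
j=3: u_3=23/42 ∈ [10/19, 15/19) → index 5
j=4: u_4=29/42 ∈ [10/19, 15/19) → index 5
j=5: u_5=5/6 ∈ [15/19, 1) → index 6
j=6: u_6=41/42 ∈ [15/19, 1) → index 6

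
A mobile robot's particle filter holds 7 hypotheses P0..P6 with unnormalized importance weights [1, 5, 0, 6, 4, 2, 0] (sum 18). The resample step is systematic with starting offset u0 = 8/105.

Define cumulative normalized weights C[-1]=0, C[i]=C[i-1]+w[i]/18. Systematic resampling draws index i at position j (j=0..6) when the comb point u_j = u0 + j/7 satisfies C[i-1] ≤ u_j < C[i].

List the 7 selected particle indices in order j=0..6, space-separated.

C = [1/18, 1/3, 1/3, 2/3, 8/9, 1, 1]
j=0: u_0=8/105 ∈ [1/18, 1/3) → index 1
j=1: u_1=23/105 ∈ [1/18, 1/3) → index 1
j=2: u_2=38/105 ∈ [1/3, 2/3) → index 3
j=3: u_3=53/105 ∈ [1/3, 2/3) → index 3
j=4: u_4=68/105 ∈ [1/3, 2/3) → index 3
j=5: u_5=83/105 ∈ [2/3, 8/9) → index 4
j=6: u_6=14/15 ∈ [8/9, 1) → index 5

1 1 3 3 3 4 5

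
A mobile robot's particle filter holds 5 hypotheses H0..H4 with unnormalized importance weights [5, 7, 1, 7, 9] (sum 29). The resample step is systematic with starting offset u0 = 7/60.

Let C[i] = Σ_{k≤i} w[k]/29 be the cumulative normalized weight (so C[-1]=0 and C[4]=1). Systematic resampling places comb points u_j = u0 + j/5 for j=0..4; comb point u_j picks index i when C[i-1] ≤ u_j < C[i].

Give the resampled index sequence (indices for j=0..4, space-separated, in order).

C = [5/29, 12/29, 13/29, 20/29, 1]
j=0: u_0=7/60 ∈ [0, 5/29) → index 0
j=1: u_1=19/60 ∈ [5/29, 12/29) → index 1
j=2: u_2=31/60 ∈ [13/29, 20/29) → index 3
j=3: u_3=43/60 ∈ [20/29, 1) → index 4
j=4: u_4=11/12 ∈ [20/29, 1) → index 4

0 1 3 4 4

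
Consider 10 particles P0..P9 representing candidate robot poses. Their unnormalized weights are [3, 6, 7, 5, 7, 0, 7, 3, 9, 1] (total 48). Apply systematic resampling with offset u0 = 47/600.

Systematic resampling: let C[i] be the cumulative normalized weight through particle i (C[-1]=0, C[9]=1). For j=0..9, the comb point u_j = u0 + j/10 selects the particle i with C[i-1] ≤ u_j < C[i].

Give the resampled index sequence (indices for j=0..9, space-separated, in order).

C = [1/16, 3/16, 1/3, 7/16, 7/12, 7/12, 35/48, 19/24, 47/48, 1]
j=0: u_0=47/600 ∈ [1/16, 3/16) → index 1
j=1: u_1=107/600 ∈ [1/16, 3/16) → index 1
j=2: u_2=167/600 ∈ [3/16, 1/3) → index 2
j=3: u_3=227/600 ∈ [1/3, 7/16) → index 3
j=4: u_4=287/600 ∈ [7/16, 7/12) → index 4
j=5: u_5=347/600 ∈ [7/16, 7/12) → index 4
j=6: u_6=407/600 ∈ [7/12, 35/48) → index 6
j=7: u_7=467/600 ∈ [35/48, 19/24) → index 7
j=8: u_8=527/600 ∈ [19/24, 47/48) → index 8
j=9: u_9=587/600 ∈ [19/24, 47/48) → index 8

1 1 2 3 4 4 6 7 8 8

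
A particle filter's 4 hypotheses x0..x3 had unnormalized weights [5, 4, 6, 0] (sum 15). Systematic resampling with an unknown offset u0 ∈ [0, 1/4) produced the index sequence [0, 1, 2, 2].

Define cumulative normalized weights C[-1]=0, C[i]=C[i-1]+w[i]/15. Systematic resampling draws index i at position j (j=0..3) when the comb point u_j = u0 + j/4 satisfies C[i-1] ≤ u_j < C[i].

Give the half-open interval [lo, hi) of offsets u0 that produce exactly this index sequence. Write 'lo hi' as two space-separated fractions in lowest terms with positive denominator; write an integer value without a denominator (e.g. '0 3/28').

1/10 1/4

C = [1/3, 3/5, 1, 1]
j=0 picked index 0: u0 ∈ [0, 1/3)
j=1 picked index 1: u0 ∈ [1/12, 7/20)
j=2 picked index 2: u0 ∈ [1/10, 1/2)
j=3 picked index 2: u0 ∈ [-3/20, 1/4)
intersection: [1/10, 1/4)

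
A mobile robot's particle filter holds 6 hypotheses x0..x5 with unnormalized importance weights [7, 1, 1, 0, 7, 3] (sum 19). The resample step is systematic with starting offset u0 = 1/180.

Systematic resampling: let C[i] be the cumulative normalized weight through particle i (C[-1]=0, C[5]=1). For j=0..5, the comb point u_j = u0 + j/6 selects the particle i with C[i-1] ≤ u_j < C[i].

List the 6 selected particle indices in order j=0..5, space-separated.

0 0 0 4 4 4

C = [7/19, 8/19, 9/19, 9/19, 16/19, 1]
j=0: u_0=1/180 ∈ [0, 7/19) → index 0
j=1: u_1=31/180 ∈ [0, 7/19) → index 0
j=2: u_2=61/180 ∈ [0, 7/19) → index 0
j=3: u_3=91/180 ∈ [9/19, 16/19) → index 4
j=4: u_4=121/180 ∈ [9/19, 16/19) → index 4
j=5: u_5=151/180 ∈ [9/19, 16/19) → index 4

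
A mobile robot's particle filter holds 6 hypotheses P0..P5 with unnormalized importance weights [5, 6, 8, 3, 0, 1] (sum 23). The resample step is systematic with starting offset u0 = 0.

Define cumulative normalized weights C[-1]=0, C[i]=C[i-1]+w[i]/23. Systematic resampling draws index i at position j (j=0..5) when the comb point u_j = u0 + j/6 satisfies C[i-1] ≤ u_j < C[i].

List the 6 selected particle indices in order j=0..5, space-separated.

C = [5/23, 11/23, 19/23, 22/23, 22/23, 1]
j=0: u_0=0 ∈ [0, 5/23) → index 0
j=1: u_1=1/6 ∈ [0, 5/23) → index 0
j=2: u_2=1/3 ∈ [5/23, 11/23) → index 1
j=3: u_3=1/2 ∈ [11/23, 19/23) → index 2
j=4: u_4=2/3 ∈ [11/23, 19/23) → index 2
j=5: u_5=5/6 ∈ [19/23, 22/23) → index 3

0 0 1 2 2 3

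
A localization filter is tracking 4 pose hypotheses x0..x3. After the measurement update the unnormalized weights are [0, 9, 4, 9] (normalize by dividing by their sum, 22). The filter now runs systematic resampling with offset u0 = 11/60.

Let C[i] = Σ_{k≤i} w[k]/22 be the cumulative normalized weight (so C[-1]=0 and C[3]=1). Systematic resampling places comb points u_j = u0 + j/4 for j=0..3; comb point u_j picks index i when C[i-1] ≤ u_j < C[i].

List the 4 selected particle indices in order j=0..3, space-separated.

1 2 3 3

C = [0, 9/22, 13/22, 1]
j=0: u_0=11/60 ∈ [0, 9/22) → index 1
j=1: u_1=13/30 ∈ [9/22, 13/22) → index 2
j=2: u_2=41/60 ∈ [13/22, 1) → index 3
j=3: u_3=14/15 ∈ [13/22, 1) → index 3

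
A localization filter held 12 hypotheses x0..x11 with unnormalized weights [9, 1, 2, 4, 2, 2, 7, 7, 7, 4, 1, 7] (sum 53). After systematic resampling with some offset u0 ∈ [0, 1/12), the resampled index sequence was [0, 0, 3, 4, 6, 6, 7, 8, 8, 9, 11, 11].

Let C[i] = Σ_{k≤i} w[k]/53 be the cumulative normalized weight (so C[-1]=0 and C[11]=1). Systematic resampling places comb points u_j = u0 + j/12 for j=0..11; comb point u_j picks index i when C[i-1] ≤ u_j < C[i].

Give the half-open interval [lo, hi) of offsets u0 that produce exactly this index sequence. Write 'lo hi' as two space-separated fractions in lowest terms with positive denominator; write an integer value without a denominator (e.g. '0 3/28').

19/318 1/12

C = [9/53, 10/53, 12/53, 16/53, 18/53, 20/53, 27/53, 34/53, 41/53, 45/53, 46/53, 1]
j=0 picked index 0: u0 ∈ [0, 9/53)
j=1 picked index 0: u0 ∈ [-1/12, 55/636)
j=2 picked index 3: u0 ∈ [19/318, 43/318)
j=3 picked index 4: u0 ∈ [11/212, 19/212)
j=4 picked index 6: u0 ∈ [7/159, 28/159)
j=5 picked index 6: u0 ∈ [-25/636, 59/636)
j=6 picked index 7: u0 ∈ [1/106, 15/106)
j=7 picked index 8: u0 ∈ [37/636, 121/636)
j=8 picked index 8: u0 ∈ [-4/159, 17/159)
j=9 picked index 9: u0 ∈ [5/212, 21/212)
j=10 picked index 11: u0 ∈ [11/318, 1/6)
j=11 picked index 11: u0 ∈ [-31/636, 1/12)
intersection: [19/318, 1/12)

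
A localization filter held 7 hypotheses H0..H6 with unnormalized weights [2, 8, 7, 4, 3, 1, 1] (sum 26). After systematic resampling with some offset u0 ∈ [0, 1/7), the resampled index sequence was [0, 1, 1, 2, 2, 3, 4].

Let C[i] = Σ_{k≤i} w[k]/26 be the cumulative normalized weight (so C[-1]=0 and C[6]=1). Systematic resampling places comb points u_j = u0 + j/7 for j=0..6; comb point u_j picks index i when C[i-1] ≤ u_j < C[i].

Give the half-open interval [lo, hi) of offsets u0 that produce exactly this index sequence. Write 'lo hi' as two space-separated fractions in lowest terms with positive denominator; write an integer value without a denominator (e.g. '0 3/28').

C = [1/13, 5/13, 17/26, 21/26, 12/13, 25/26, 1]
j=0 picked index 0: u0 ∈ [0, 1/13)
j=1 picked index 1: u0 ∈ [-6/91, 22/91)
j=2 picked index 1: u0 ∈ [-19/91, 9/91)
j=3 picked index 2: u0 ∈ [-4/91, 41/182)
j=4 picked index 2: u0 ∈ [-17/91, 15/182)
j=5 picked index 3: u0 ∈ [-11/182, 17/182)
j=6 picked index 4: u0 ∈ [-9/182, 6/91)
intersection: [0, 6/91)

0 6/91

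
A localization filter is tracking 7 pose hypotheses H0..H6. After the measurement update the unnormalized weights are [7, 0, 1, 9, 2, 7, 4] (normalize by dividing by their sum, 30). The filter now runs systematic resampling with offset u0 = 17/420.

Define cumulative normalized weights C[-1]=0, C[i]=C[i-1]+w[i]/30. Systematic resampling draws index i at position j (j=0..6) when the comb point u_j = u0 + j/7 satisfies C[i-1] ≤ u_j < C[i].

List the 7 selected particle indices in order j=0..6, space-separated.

0 0 3 3 4 5 6

C = [7/30, 7/30, 4/15, 17/30, 19/30, 13/15, 1]
j=0: u_0=17/420 ∈ [0, 7/30) → index 0
j=1: u_1=11/60 ∈ [0, 7/30) → index 0
j=2: u_2=137/420 ∈ [4/15, 17/30) → index 3
j=3: u_3=197/420 ∈ [4/15, 17/30) → index 3
j=4: u_4=257/420 ∈ [17/30, 19/30) → index 4
j=5: u_5=317/420 ∈ [19/30, 13/15) → index 5
j=6: u_6=377/420 ∈ [13/15, 1) → index 6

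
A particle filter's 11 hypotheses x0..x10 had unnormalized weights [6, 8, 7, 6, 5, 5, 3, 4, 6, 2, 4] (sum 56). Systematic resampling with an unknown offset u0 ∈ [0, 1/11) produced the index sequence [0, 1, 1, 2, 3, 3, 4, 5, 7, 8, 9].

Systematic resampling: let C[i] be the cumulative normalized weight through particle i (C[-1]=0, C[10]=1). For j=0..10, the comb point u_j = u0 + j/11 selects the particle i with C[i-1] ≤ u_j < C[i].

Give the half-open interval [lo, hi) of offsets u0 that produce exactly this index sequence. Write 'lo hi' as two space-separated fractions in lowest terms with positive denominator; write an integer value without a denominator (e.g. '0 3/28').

C = [3/28, 1/4, 3/8, 27/56, 4/7, 37/56, 5/7, 11/14, 25/28, 13/14, 1]
j=0 picked index 0: u0 ∈ [0, 3/28)
j=1 picked index 1: u0 ∈ [5/308, 7/44)
j=2 picked index 1: u0 ∈ [-23/308, 3/44)
j=3 picked index 2: u0 ∈ [-1/44, 9/88)
j=4 picked index 3: u0 ∈ [1/88, 73/616)
j=5 picked index 3: u0 ∈ [-7/88, 17/616)
j=6 picked index 4: u0 ∈ [-39/616, 2/77)
j=7 picked index 5: u0 ∈ [-5/77, 15/616)
j=8 picked index 7: u0 ∈ [-1/77, 9/154)
j=9 picked index 8: u0 ∈ [-5/154, 23/308)
j=10 picked index 9: u0 ∈ [-5/308, 3/154)
intersection: [5/308, 3/154)

5/308 3/154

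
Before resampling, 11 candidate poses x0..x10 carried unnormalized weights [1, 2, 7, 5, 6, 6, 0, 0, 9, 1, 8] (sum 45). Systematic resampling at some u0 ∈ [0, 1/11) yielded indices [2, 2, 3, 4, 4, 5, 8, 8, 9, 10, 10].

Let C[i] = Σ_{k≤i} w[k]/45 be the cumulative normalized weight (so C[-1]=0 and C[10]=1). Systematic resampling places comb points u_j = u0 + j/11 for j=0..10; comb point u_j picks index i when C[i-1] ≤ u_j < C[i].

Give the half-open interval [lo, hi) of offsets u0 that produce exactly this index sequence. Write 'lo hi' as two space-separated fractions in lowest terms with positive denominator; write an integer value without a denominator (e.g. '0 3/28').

4/55 1/11

C = [1/45, 1/15, 2/9, 1/3, 7/15, 3/5, 3/5, 3/5, 4/5, 37/45, 1]
j=0 picked index 2: u0 ∈ [1/15, 2/9)
j=1 picked index 2: u0 ∈ [-4/165, 13/99)
j=2 picked index 3: u0 ∈ [4/99, 5/33)
j=3 picked index 4: u0 ∈ [2/33, 32/165)
j=4 picked index 4: u0 ∈ [-1/33, 17/165)
j=5 picked index 5: u0 ∈ [2/165, 8/55)
j=6 picked index 8: u0 ∈ [3/55, 14/55)
j=7 picked index 8: u0 ∈ [-2/55, 9/55)
j=8 picked index 9: u0 ∈ [4/55, 47/495)
j=9 picked index 10: u0 ∈ [2/495, 2/11)
j=10 picked index 10: u0 ∈ [-43/495, 1/11)
intersection: [4/55, 1/11)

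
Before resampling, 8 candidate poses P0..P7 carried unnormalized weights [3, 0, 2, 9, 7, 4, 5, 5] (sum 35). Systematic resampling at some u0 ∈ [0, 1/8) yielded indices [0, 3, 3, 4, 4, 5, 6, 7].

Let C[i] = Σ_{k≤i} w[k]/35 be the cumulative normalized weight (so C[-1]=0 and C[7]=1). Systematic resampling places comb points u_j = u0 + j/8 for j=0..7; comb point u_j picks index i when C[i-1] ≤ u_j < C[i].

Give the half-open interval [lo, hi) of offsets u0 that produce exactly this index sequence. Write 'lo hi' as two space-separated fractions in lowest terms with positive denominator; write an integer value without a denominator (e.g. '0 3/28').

C = [3/35, 3/35, 1/7, 2/5, 3/5, 5/7, 6/7, 1]
j=0 picked index 0: u0 ∈ [0, 3/35)
j=1 picked index 3: u0 ∈ [1/56, 11/40)
j=2 picked index 3: u0 ∈ [-3/28, 3/20)
j=3 picked index 4: u0 ∈ [1/40, 9/40)
j=4 picked index 4: u0 ∈ [-1/10, 1/10)
j=5 picked index 5: u0 ∈ [-1/40, 5/56)
j=6 picked index 6: u0 ∈ [-1/28, 3/28)
j=7 picked index 7: u0 ∈ [-1/56, 1/8)
intersection: [1/40, 3/35)

1/40 3/35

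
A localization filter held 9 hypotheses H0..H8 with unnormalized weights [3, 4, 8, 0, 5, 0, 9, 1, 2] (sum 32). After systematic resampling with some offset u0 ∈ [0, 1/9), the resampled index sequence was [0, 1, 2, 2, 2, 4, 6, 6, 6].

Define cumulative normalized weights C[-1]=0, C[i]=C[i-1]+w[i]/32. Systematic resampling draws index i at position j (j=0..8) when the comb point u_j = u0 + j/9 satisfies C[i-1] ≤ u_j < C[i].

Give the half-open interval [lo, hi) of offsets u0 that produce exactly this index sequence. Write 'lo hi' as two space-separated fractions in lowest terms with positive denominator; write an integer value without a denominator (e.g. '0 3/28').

C = [3/32, 7/32, 15/32, 15/32, 5/8, 5/8, 29/32, 15/16, 1]
j=0 picked index 0: u0 ∈ [0, 3/32)
j=1 picked index 1: u0 ∈ [-5/288, 31/288)
j=2 picked index 2: u0 ∈ [-1/288, 71/288)
j=3 picked index 2: u0 ∈ [-11/96, 13/96)
j=4 picked index 2: u0 ∈ [-65/288, 7/288)
j=5 picked index 4: u0 ∈ [-25/288, 5/72)
j=6 picked index 6: u0 ∈ [-1/24, 23/96)
j=7 picked index 6: u0 ∈ [-11/72, 37/288)
j=8 picked index 6: u0 ∈ [-19/72, 5/288)
intersection: [0, 5/288)

0 5/288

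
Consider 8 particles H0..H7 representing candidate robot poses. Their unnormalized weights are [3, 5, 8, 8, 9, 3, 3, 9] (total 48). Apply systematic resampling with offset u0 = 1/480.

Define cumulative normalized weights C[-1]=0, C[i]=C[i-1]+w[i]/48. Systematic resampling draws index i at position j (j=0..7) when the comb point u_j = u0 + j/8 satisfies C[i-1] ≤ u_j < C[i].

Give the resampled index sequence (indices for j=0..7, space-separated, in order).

C = [1/16, 1/6, 1/3, 1/2, 11/16, 3/4, 13/16, 1]
j=0: u_0=1/480 ∈ [0, 1/16) → index 0
j=1: u_1=61/480 ∈ [1/16, 1/6) → index 1
j=2: u_2=121/480 ∈ [1/6, 1/3) → index 2
j=3: u_3=181/480 ∈ [1/3, 1/2) → index 3
j=4: u_4=241/480 ∈ [1/2, 11/16) → index 4
j=5: u_5=301/480 ∈ [1/2, 11/16) → index 4
j=6: u_6=361/480 ∈ [3/4, 13/16) → index 6
j=7: u_7=421/480 ∈ [13/16, 1) → index 7

0 1 2 3 4 4 6 7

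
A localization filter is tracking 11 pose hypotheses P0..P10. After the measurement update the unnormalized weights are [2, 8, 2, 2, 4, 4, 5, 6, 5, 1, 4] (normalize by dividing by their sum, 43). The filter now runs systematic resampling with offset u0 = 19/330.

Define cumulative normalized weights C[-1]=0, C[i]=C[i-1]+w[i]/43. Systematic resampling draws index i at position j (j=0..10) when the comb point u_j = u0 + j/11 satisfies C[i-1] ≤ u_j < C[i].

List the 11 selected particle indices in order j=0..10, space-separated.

1 1 2 4 5 6 6 7 8 8 10

C = [2/43, 10/43, 12/43, 14/43, 18/43, 22/43, 27/43, 33/43, 38/43, 39/43, 1]
j=0: u_0=19/330 ∈ [2/43, 10/43) → index 1
j=1: u_1=49/330 ∈ [2/43, 10/43) → index 1
j=2: u_2=79/330 ∈ [10/43, 12/43) → index 2
j=3: u_3=109/330 ∈ [14/43, 18/43) → index 4
j=4: u_4=139/330 ∈ [18/43, 22/43) → index 5
j=5: u_5=169/330 ∈ [22/43, 27/43) → index 6
j=6: u_6=199/330 ∈ [22/43, 27/43) → index 6
j=7: u_7=229/330 ∈ [27/43, 33/43) → index 7
j=8: u_8=259/330 ∈ [33/43, 38/43) → index 8
j=9: u_9=289/330 ∈ [33/43, 38/43) → index 8
j=10: u_10=29/30 ∈ [39/43, 1) → index 10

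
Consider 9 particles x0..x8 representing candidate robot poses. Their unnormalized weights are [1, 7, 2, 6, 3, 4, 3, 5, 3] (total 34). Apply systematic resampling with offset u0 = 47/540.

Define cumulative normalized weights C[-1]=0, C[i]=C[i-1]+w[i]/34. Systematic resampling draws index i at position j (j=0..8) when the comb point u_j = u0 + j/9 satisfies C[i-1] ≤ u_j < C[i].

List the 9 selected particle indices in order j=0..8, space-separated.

C = [1/34, 4/17, 5/17, 8/17, 19/34, 23/34, 13/17, 31/34, 1]
j=0: u_0=47/540 ∈ [1/34, 4/17) → index 1
j=1: u_1=107/540 ∈ [1/34, 4/17) → index 1
j=2: u_2=167/540 ∈ [5/17, 8/17) → index 3
j=3: u_3=227/540 ∈ [5/17, 8/17) → index 3
j=4: u_4=287/540 ∈ [8/17, 19/34) → index 4
j=5: u_5=347/540 ∈ [19/34, 23/34) → index 5
j=6: u_6=407/540 ∈ [23/34, 13/17) → index 6
j=7: u_7=467/540 ∈ [13/17, 31/34) → index 7
j=8: u_8=527/540 ∈ [31/34, 1) → index 8

1 1 3 3 4 5 6 7 8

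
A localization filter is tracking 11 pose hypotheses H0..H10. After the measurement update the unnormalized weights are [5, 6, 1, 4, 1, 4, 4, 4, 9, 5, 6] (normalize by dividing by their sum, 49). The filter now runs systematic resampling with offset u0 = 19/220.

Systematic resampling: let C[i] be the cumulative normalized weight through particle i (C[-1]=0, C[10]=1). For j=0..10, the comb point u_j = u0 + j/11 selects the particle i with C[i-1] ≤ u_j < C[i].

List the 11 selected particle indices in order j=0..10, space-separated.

0 1 3 5 6 7 8 8 9 10 10

C = [5/49, 11/49, 12/49, 16/49, 17/49, 3/7, 25/49, 29/49, 38/49, 43/49, 1]
j=0: u_0=19/220 ∈ [0, 5/49) → index 0
j=1: u_1=39/220 ∈ [5/49, 11/49) → index 1
j=2: u_2=59/220 ∈ [12/49, 16/49) → index 3
j=3: u_3=79/220 ∈ [17/49, 3/7) → index 5
j=4: u_4=9/20 ∈ [3/7, 25/49) → index 6
j=5: u_5=119/220 ∈ [25/49, 29/49) → index 7
j=6: u_6=139/220 ∈ [29/49, 38/49) → index 8
j=7: u_7=159/220 ∈ [29/49, 38/49) → index 8
j=8: u_8=179/220 ∈ [38/49, 43/49) → index 9
j=9: u_9=199/220 ∈ [43/49, 1) → index 10
j=10: u_10=219/220 ∈ [43/49, 1) → index 10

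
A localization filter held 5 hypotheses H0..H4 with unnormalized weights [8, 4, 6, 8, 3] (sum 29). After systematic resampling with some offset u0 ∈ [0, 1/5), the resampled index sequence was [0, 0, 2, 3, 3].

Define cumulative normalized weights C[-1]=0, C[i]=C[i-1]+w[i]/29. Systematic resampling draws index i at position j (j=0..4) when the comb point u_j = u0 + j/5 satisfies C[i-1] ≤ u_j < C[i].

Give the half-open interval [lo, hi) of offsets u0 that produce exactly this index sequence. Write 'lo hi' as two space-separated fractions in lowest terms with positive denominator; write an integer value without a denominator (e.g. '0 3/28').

3/145 11/145

C = [8/29, 12/29, 18/29, 26/29, 1]
j=0 picked index 0: u0 ∈ [0, 8/29)
j=1 picked index 0: u0 ∈ [-1/5, 11/145)
j=2 picked index 2: u0 ∈ [2/145, 32/145)
j=3 picked index 3: u0 ∈ [3/145, 43/145)
j=4 picked index 3: u0 ∈ [-26/145, 14/145)
intersection: [3/145, 11/145)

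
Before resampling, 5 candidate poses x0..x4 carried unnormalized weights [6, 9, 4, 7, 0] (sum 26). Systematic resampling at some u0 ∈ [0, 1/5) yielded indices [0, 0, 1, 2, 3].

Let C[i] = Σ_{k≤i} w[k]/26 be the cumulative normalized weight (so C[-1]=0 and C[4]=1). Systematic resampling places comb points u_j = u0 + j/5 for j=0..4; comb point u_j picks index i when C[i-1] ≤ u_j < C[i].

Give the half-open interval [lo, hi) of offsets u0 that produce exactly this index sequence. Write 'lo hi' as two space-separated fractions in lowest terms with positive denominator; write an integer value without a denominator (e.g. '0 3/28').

C = [3/13, 15/26, 19/26, 1, 1]
j=0 picked index 0: u0 ∈ [0, 3/13)
j=1 picked index 0: u0 ∈ [-1/5, 2/65)
j=2 picked index 1: u0 ∈ [-11/65, 23/130)
j=3 picked index 2: u0 ∈ [-3/130, 17/130)
j=4 picked index 3: u0 ∈ [-9/130, 1/5)
intersection: [0, 2/65)

0 2/65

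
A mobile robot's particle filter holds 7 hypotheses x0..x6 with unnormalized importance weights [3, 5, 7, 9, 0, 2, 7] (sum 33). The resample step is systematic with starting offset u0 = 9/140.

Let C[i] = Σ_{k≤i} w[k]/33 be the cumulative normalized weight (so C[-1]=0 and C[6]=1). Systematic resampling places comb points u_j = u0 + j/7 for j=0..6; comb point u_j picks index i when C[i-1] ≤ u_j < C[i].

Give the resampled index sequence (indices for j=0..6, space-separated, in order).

0 1 2 3 3 5 6

C = [1/11, 8/33, 5/11, 8/11, 8/11, 26/33, 1]
j=0: u_0=9/140 ∈ [0, 1/11) → index 0
j=1: u_1=29/140 ∈ [1/11, 8/33) → index 1
j=2: u_2=7/20 ∈ [8/33, 5/11) → index 2
j=3: u_3=69/140 ∈ [5/11, 8/11) → index 3
j=4: u_4=89/140 ∈ [5/11, 8/11) → index 3
j=5: u_5=109/140 ∈ [8/11, 26/33) → index 5
j=6: u_6=129/140 ∈ [26/33, 1) → index 6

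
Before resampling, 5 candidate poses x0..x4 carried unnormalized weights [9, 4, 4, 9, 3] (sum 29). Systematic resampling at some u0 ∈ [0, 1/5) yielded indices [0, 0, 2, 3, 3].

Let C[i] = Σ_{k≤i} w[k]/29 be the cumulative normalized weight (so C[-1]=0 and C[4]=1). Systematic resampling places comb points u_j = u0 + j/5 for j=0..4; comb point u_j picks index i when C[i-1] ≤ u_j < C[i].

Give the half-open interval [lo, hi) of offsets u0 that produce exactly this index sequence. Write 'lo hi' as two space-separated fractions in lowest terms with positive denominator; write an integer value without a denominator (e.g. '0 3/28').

7/145 14/145

C = [9/29, 13/29, 17/29, 26/29, 1]
j=0 picked index 0: u0 ∈ [0, 9/29)
j=1 picked index 0: u0 ∈ [-1/5, 16/145)
j=2 picked index 2: u0 ∈ [7/145, 27/145)
j=3 picked index 3: u0 ∈ [-2/145, 43/145)
j=4 picked index 3: u0 ∈ [-31/145, 14/145)
intersection: [7/145, 14/145)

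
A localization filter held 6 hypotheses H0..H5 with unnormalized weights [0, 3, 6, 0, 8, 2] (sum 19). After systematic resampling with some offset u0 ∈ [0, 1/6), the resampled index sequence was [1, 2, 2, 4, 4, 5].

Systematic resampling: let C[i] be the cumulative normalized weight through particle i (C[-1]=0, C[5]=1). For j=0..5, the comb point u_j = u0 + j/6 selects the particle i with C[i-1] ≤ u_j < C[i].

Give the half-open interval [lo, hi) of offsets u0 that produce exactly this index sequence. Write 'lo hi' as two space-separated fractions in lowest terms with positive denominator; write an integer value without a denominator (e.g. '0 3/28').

7/114 8/57

C = [0, 3/19, 9/19, 9/19, 17/19, 1]
j=0 picked index 1: u0 ∈ [0, 3/19)
j=1 picked index 2: u0 ∈ [-1/114, 35/114)
j=2 picked index 2: u0 ∈ [-10/57, 8/57)
j=3 picked index 4: u0 ∈ [-1/38, 15/38)
j=4 picked index 4: u0 ∈ [-11/57, 13/57)
j=5 picked index 5: u0 ∈ [7/114, 1/6)
intersection: [7/114, 8/57)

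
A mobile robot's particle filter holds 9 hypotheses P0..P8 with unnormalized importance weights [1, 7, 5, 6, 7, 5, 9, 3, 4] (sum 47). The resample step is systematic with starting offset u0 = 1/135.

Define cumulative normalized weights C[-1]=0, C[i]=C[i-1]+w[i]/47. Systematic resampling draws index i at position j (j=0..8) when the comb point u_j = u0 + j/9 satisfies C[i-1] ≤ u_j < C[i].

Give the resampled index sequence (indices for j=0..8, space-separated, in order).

C = [1/47, 8/47, 13/47, 19/47, 26/47, 31/47, 40/47, 43/47, 1]
j=0: u_0=1/135 ∈ [0, 1/47) → index 0
j=1: u_1=16/135 ∈ [1/47, 8/47) → index 1
j=2: u_2=31/135 ∈ [8/47, 13/47) → index 2
j=3: u_3=46/135 ∈ [13/47, 19/47) → index 3
j=4: u_4=61/135 ∈ [19/47, 26/47) → index 4
j=5: u_5=76/135 ∈ [26/47, 31/47) → index 5
j=6: u_6=91/135 ∈ [31/47, 40/47) → index 6
j=7: u_7=106/135 ∈ [31/47, 40/47) → index 6
j=8: u_8=121/135 ∈ [40/47, 43/47) → index 7

0 1 2 3 4 5 6 6 7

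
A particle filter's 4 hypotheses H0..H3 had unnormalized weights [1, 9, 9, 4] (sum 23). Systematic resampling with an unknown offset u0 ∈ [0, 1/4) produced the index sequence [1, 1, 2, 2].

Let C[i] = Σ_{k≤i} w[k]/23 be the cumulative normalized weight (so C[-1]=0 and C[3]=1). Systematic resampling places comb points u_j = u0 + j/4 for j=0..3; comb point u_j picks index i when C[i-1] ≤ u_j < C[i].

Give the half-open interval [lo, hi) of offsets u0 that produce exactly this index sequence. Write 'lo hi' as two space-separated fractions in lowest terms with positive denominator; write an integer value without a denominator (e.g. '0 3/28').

1/23 7/92

C = [1/23, 10/23, 19/23, 1]
j=0 picked index 1: u0 ∈ [1/23, 10/23)
j=1 picked index 1: u0 ∈ [-19/92, 17/92)
j=2 picked index 2: u0 ∈ [-3/46, 15/46)
j=3 picked index 2: u0 ∈ [-29/92, 7/92)
intersection: [1/23, 7/92)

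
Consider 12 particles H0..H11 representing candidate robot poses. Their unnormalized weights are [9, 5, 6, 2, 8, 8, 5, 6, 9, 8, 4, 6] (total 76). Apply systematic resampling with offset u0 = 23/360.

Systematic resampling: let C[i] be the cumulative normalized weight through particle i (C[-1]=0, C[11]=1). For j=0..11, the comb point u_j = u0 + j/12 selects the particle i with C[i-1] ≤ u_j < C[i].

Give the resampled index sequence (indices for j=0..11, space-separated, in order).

0 1 2 4 5 5 6 8 8 9 10 11

C = [9/76, 7/38, 5/19, 11/38, 15/38, 1/2, 43/76, 49/76, 29/38, 33/38, 35/38, 1]
j=0: u_0=23/360 ∈ [0, 9/76) → index 0
j=1: u_1=53/360 ∈ [9/76, 7/38) → index 1
j=2: u_2=83/360 ∈ [7/38, 5/19) → index 2
j=3: u_3=113/360 ∈ [11/38, 15/38) → index 4
j=4: u_4=143/360 ∈ [15/38, 1/2) → index 5
j=5: u_5=173/360 ∈ [15/38, 1/2) → index 5
j=6: u_6=203/360 ∈ [1/2, 43/76) → index 6
j=7: u_7=233/360 ∈ [49/76, 29/38) → index 8
j=8: u_8=263/360 ∈ [49/76, 29/38) → index 8
j=9: u_9=293/360 ∈ [29/38, 33/38) → index 9
j=10: u_10=323/360 ∈ [33/38, 35/38) → index 10
j=11: u_11=353/360 ∈ [35/38, 1) → index 11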